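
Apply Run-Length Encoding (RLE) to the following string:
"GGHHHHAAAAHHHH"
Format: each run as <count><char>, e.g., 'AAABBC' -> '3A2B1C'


Scanning runs left to right:
  i=0: run of 'G' x 2 -> '2G'
  i=2: run of 'H' x 4 -> '4H'
  i=6: run of 'A' x 4 -> '4A'
  i=10: run of 'H' x 4 -> '4H'

RLE = 2G4H4A4H


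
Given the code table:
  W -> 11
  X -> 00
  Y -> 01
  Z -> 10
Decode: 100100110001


Decoding:
10 -> Z
01 -> Y
00 -> X
11 -> W
00 -> X
01 -> Y


Result: ZYXWXY


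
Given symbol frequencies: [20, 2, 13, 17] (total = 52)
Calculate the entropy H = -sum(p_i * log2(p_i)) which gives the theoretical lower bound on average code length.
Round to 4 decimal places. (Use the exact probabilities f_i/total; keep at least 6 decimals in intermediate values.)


Per-symbol terms -p_i * log2(p_i) with p_i = f_i/52:
  p = 20/52 = 0.384615: log2(p) = -1.378512, -p*log2(p) = 0.530197
  p = 2/52 = 0.038462: log2(p) = -4.700440, -p*log2(p) = 0.180786
  p = 13/52 = 0.250000: log2(p) = -2.000000, -p*log2(p) = 0.500000
  p = 17/52 = 0.326923: log2(p) = -1.612977, -p*log2(p) = 0.527319
H = 0.530197 + 0.180786 + 0.500000 + 0.527319 = 1.738302

H = 1.7383 bits/symbol


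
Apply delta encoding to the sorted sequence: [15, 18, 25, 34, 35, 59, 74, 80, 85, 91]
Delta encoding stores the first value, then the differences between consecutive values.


First value: 15
Deltas:
  18 - 15 = 3
  25 - 18 = 7
  34 - 25 = 9
  35 - 34 = 1
  59 - 35 = 24
  74 - 59 = 15
  80 - 74 = 6
  85 - 80 = 5
  91 - 85 = 6


Delta encoded: [15, 3, 7, 9, 1, 24, 15, 6, 5, 6]


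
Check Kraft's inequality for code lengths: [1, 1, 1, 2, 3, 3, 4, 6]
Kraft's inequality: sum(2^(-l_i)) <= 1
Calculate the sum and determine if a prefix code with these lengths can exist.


Sum = 2^(-1) + 2^(-1) + 2^(-1) + 2^(-2) + 2^(-3) + 2^(-3) + 2^(-4) + 2^(-6)
    = 0.5 + 0.5 + 0.5 + 0.25 + 0.125 + 0.125 + 0.0625 + 0.015625
    = 133/64 = 2.078125
Since 2.078125 > 1, Kraft's inequality is NOT satisfied.
A prefix code with these lengths CANNOT exist.

Kraft sum = 2.078125. Not satisfied.


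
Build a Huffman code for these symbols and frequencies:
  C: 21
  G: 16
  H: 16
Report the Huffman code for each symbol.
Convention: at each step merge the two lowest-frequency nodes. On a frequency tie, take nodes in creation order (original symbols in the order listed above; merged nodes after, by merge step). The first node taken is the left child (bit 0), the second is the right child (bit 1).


Huffman tree construction:
Step 1: Merge G(16) + H(16) = 32
Step 2: Merge C(21) + (G+H)(32) = 53
Read each symbol's code off the tree from the root (left child = 0, right child = 1).

Codes:
  C: 0 (length 1)
  G: 10 (length 2)
  H: 11 (length 2)
Average code length: 85/53 = 1.6038 bits/symbol


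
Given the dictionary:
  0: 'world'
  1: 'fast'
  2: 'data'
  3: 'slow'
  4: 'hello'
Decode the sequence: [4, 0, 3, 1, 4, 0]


Look up each index in the dictionary:
  4 -> 'hello'
  0 -> 'world'
  3 -> 'slow'
  1 -> 'fast'
  4 -> 'hello'
  0 -> 'world'

Decoded: "hello world slow fast hello world"


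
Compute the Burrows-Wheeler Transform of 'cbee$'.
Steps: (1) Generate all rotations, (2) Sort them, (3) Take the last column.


Rotations (sorted):
  0: $cbee -> last char: e
  1: bee$c -> last char: c
  2: cbee$ -> last char: $
  3: e$cbe -> last char: e
  4: ee$cb -> last char: b


BWT = ec$eb


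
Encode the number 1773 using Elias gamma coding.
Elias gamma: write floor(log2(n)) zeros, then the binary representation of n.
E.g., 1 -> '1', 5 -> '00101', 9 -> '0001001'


num_bits = floor(log2(1773)) + 1 = 11
leading_zeros = num_bits - 1 = 10
binary(1773) = 11011101101

Elias gamma(1773) = '0000000000' + '11011101101' = 000000000011011101101 (21 bits)


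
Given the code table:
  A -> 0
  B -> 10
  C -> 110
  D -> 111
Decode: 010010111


Decoding:
0 -> A
10 -> B
0 -> A
10 -> B
111 -> D


Result: ABABD


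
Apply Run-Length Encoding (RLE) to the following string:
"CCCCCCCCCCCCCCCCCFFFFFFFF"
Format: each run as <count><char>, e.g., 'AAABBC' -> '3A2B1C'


Scanning runs left to right:
  i=0: run of 'C' x 17 -> '17C'
  i=17: run of 'F' x 8 -> '8F'

RLE = 17C8F


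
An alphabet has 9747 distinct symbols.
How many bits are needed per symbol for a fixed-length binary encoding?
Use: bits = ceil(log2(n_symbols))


log2(9747) = 13.2507
Bracket: 2^13 = 8192 < 9747 <= 2^14 = 16384
So ceil(log2(9747)) = 14

bits = ceil(log2(9747)) = ceil(13.2507) = 14 bits


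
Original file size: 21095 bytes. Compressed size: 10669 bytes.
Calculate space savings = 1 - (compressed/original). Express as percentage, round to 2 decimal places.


ratio = compressed/original = 10669/21095 = 0.50576
savings = 1 - ratio = 1 - 0.50576 = 0.49424
as a percentage: 0.49424 * 100 = 49.42%

Space savings = 1 - 10669/21095 = 49.42%


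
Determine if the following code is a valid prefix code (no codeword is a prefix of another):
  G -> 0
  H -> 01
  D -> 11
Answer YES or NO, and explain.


Checking each pair (does one codeword prefix another?):
  G='0' vs H='01': prefix -- VIOLATION

NO -- this is NOT a valid prefix code. G (0) is a prefix of H (01).


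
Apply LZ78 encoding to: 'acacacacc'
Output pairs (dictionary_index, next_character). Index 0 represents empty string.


LZ78 encoding steps:
Dictionary: {0: ''}
Step 1: w='' (idx 0), next='a' -> output (0, 'a'), add 'a' as idx 1
Step 2: w='' (idx 0), next='c' -> output (0, 'c'), add 'c' as idx 2
Step 3: w='a' (idx 1), next='c' -> output (1, 'c'), add 'ac' as idx 3
Step 4: w='ac' (idx 3), next='a' -> output (3, 'a'), add 'aca' as idx 4
Step 5: w='c' (idx 2), next='c' -> output (2, 'c'), add 'cc' as idx 5


Encoded: [(0, 'a'), (0, 'c'), (1, 'c'), (3, 'a'), (2, 'c')]


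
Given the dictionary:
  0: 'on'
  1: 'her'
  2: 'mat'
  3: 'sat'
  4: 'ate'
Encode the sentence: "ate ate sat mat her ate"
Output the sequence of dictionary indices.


Look up each word in the dictionary:
  'ate' -> 4
  'ate' -> 4
  'sat' -> 3
  'mat' -> 2
  'her' -> 1
  'ate' -> 4

Encoded: [4, 4, 3, 2, 1, 4]


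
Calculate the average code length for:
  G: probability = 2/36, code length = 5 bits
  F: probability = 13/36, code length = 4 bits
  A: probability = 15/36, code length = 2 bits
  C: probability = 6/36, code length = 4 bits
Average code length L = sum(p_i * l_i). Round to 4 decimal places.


Weighted contributions p_i * l_i:
  G: (2/36) * 5 = 10/36
  F: (13/36) * 4 = 52/36
  A: (15/36) * 2 = 30/36
  C: (6/36) * 4 = 24/36
Sum = (10 + 52 + 30 + 24)/36 = 116/36

L = 116/36 = 3.2222 bits/symbol


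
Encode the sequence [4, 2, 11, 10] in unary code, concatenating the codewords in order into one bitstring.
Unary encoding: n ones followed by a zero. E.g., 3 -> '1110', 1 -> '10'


Encode each number as n ones followed by a terminating 0:
  4 -> 11110 (5 bits)
  2 -> 110 (3 bits)
  11 -> 111111111110 (12 bits)
  10 -> 11111111110 (11 bits)
Total length = 5 + 3 + 12 + 11 = 31 bits.

Unary([4, 2, 11, 10]) = 1111011011111111111011111111110 (31 bits)


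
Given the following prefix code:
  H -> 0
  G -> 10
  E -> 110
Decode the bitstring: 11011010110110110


Decoding step by step:
Bits 110 -> E
Bits 110 -> E
Bits 10 -> G
Bits 110 -> E
Bits 110 -> E
Bits 110 -> E


Decoded message: EEGEEE


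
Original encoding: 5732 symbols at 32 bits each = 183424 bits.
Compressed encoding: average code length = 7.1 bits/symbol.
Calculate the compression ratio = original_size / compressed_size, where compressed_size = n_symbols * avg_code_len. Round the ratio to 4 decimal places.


original_size = n_symbols * orig_bits = 5732 * 32 = 183424 bits
compressed_size = n_symbols * avg_code_len = 5732 * 7.1 = 40697.2 bits
ratio = original_size / compressed_size = 183424 / 40697.2 = 4.507

Compression ratio = 4.507


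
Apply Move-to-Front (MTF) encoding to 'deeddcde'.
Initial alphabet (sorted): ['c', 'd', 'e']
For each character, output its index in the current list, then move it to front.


MTF encoding:
'd': index 1 in ['c', 'd', 'e'] -> ['d', 'c', 'e']
'e': index 2 in ['d', 'c', 'e'] -> ['e', 'd', 'c']
'e': index 0 in ['e', 'd', 'c'] -> ['e', 'd', 'c']
'd': index 1 in ['e', 'd', 'c'] -> ['d', 'e', 'c']
'd': index 0 in ['d', 'e', 'c'] -> ['d', 'e', 'c']
'c': index 2 in ['d', 'e', 'c'] -> ['c', 'd', 'e']
'd': index 1 in ['c', 'd', 'e'] -> ['d', 'c', 'e']
'e': index 2 in ['d', 'c', 'e'] -> ['e', 'd', 'c']


Output: [1, 2, 0, 1, 0, 2, 1, 2]


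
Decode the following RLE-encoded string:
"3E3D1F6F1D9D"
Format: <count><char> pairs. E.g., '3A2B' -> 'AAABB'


Expanding each <count><char> pair:
  3E -> 'EEE'
  3D -> 'DDD'
  1F -> 'F'
  6F -> 'FFFFFF'
  1D -> 'D'
  9D -> 'DDDDDDDDD'

Decoded = EEEDDDFFFFFFFDDDDDDDDDD


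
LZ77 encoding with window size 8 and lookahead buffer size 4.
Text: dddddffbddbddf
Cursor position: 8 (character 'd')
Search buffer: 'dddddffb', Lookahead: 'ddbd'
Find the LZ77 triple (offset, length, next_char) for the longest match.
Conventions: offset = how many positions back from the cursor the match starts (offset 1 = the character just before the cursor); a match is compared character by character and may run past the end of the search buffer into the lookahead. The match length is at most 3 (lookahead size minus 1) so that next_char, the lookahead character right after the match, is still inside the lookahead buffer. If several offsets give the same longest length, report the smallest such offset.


Try each offset into the search buffer:
  offset=1 (pos 7, char 'b'): match length 0
  offset=2 (pos 6, char 'f'): match length 0
  offset=3 (pos 5, char 'f'): match length 0
  offset=4 (pos 4, char 'd'): match length 1
  offset=5 (pos 3, char 'd'): match length 2
  offset=6 (pos 2, char 'd'): match length 2
  offset=7 (pos 1, char 'd'): match length 2
  offset=8 (pos 0, char 'd'): match length 2
Longest match has length 2, found at offsets 5, 6, 7, 8; take the smallest, offset 5.
next_char = character at position 8 + 2 = 10 -> 'b'

Best match: offset=5, length=2 (matching 'dd' starting at position 3)
LZ77 triple: (5, 2, 'b')


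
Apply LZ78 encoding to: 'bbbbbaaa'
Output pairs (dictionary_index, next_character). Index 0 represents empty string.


LZ78 encoding steps:
Dictionary: {0: ''}
Step 1: w='' (idx 0), next='b' -> output (0, 'b'), add 'b' as idx 1
Step 2: w='b' (idx 1), next='b' -> output (1, 'b'), add 'bb' as idx 2
Step 3: w='bb' (idx 2), next='a' -> output (2, 'a'), add 'bba' as idx 3
Step 4: w='' (idx 0), next='a' -> output (0, 'a'), add 'a' as idx 4
Step 5: w='a' (idx 4), end of input -> output (4, '')


Encoded: [(0, 'b'), (1, 'b'), (2, 'a'), (0, 'a'), (4, '')]


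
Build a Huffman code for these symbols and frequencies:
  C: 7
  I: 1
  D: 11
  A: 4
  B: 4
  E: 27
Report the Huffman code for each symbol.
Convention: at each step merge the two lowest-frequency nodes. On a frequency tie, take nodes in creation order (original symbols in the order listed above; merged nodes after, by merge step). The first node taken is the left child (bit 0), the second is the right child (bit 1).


Huffman tree construction:
Step 1: Merge I(1) + A(4) = 5
Step 2: Merge B(4) + (I+A)(5) = 9
Step 3: Merge C(7) + (B+(I+A))(9) = 16
Step 4: Merge D(11) + (C+(B+(I+A)))(16) = 27
Step 5: Merge E(27) + (D+(C+(B+(I+A))))(27) = 54
Read each symbol's code off the tree from the root (left child = 0, right child = 1).

Codes:
  C: 110 (length 3)
  I: 11110 (length 5)
  D: 10 (length 2)
  A: 11111 (length 5)
  B: 1110 (length 4)
  E: 0 (length 1)
Average code length: 111/54 = 2.0556 bits/symbol


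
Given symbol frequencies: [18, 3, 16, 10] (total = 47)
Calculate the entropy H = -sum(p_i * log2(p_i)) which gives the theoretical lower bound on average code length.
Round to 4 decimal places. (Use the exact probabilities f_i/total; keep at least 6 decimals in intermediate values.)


Per-symbol terms -p_i * log2(p_i) with p_i = f_i/47:
  p = 18/47 = 0.382979: log2(p) = -1.384664, -p*log2(p) = 0.530297
  p = 3/47 = 0.063830: log2(p) = -3.969626, -p*log2(p) = 0.253380
  p = 16/47 = 0.340426: log2(p) = -1.554589, -p*log2(p) = 0.529222
  p = 10/47 = 0.212766: log2(p) = -2.232661, -p*log2(p) = 0.475034
H = 0.530297 + 0.253380 + 0.529222 + 0.475034 = 1.787933

H = 1.7879 bits/symbol


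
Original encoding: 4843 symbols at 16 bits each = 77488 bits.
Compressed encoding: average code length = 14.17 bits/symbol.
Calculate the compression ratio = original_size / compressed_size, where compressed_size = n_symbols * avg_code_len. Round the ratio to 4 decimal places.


original_size = n_symbols * orig_bits = 4843 * 16 = 77488 bits
compressed_size = n_symbols * avg_code_len = 4843 * 14.17 = 68625.31 bits
ratio = original_size / compressed_size = 77488 / 68625.31 = 1.1291

Compression ratio = 1.1291


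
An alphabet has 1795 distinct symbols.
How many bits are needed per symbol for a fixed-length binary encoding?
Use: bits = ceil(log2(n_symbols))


log2(1795) = 10.8098
Bracket: 2^10 = 1024 < 1795 <= 2^11 = 2048
So ceil(log2(1795)) = 11

bits = ceil(log2(1795)) = ceil(10.8098) = 11 bits


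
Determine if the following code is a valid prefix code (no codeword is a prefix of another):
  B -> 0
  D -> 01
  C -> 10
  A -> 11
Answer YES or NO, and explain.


Checking each pair (does one codeword prefix another?):
  B='0' vs D='01': prefix -- VIOLATION

NO -- this is NOT a valid prefix code. B (0) is a prefix of D (01).


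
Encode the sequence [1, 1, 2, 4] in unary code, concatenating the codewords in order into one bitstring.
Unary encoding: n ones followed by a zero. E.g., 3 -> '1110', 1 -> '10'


Encode each number as n ones followed by a terminating 0:
  1 -> 10 (2 bits)
  1 -> 10 (2 bits)
  2 -> 110 (3 bits)
  4 -> 11110 (5 bits)
Total length = 2 + 2 + 3 + 5 = 12 bits.

Unary([1, 1, 2, 4]) = 101011011110 (12 bits)


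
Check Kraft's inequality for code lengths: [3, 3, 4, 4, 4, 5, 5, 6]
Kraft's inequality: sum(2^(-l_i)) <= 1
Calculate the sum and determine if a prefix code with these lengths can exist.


Sum = 2^(-3) + 2^(-3) + 2^(-4) + 2^(-4) + 2^(-4) + 2^(-5) + 2^(-5) + 2^(-6)
    = 0.125 + 0.125 + 0.0625 + 0.0625 + 0.0625 + 0.03125 + 0.03125 + 0.015625
    = 33/64 = 0.515625
Since 0.515625 <= 1, Kraft's inequality IS satisfied.
A prefix code with these lengths CAN exist.

Kraft sum = 0.515625. Satisfied.


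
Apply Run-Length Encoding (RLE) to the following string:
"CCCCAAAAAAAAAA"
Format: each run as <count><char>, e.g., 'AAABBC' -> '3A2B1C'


Scanning runs left to right:
  i=0: run of 'C' x 4 -> '4C'
  i=4: run of 'A' x 10 -> '10A'

RLE = 4C10A


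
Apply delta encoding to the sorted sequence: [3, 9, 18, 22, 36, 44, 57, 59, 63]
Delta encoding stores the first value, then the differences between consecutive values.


First value: 3
Deltas:
  9 - 3 = 6
  18 - 9 = 9
  22 - 18 = 4
  36 - 22 = 14
  44 - 36 = 8
  57 - 44 = 13
  59 - 57 = 2
  63 - 59 = 4


Delta encoded: [3, 6, 9, 4, 14, 8, 13, 2, 4]


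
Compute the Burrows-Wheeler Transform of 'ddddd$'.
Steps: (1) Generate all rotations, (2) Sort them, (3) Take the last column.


Rotations (sorted):
  0: $ddddd -> last char: d
  1: d$dddd -> last char: d
  2: dd$ddd -> last char: d
  3: ddd$dd -> last char: d
  4: dddd$d -> last char: d
  5: ddddd$ -> last char: $


BWT = ddddd$


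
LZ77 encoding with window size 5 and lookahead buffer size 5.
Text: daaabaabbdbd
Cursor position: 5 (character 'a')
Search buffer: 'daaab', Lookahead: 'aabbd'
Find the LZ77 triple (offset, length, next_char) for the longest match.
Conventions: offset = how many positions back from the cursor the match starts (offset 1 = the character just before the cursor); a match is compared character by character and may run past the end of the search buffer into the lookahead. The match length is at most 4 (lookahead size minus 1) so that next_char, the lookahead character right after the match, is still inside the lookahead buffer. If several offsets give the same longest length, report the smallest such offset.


Try each offset into the search buffer:
  offset=1 (pos 4, char 'b'): match length 0
  offset=2 (pos 3, char 'a'): match length 1
  offset=3 (pos 2, char 'a'): match length 3
  offset=4 (pos 1, char 'a'): match length 2
  offset=5 (pos 0, char 'd'): match length 0
Longest match has length 3 at offset 3.
next_char = character at position 5 + 3 = 8 -> 'b'

Best match: offset=3, length=3 (matching 'aab' starting at position 2)
LZ77 triple: (3, 3, 'b')


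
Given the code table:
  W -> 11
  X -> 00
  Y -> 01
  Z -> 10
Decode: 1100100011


Decoding:
11 -> W
00 -> X
10 -> Z
00 -> X
11 -> W


Result: WXZXW


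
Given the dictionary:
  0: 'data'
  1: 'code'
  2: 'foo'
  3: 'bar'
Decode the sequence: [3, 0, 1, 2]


Look up each index in the dictionary:
  3 -> 'bar'
  0 -> 'data'
  1 -> 'code'
  2 -> 'foo'

Decoded: "bar data code foo"


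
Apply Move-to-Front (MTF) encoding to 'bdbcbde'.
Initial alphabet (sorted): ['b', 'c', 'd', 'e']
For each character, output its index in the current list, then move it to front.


MTF encoding:
'b': index 0 in ['b', 'c', 'd', 'e'] -> ['b', 'c', 'd', 'e']
'd': index 2 in ['b', 'c', 'd', 'e'] -> ['d', 'b', 'c', 'e']
'b': index 1 in ['d', 'b', 'c', 'e'] -> ['b', 'd', 'c', 'e']
'c': index 2 in ['b', 'd', 'c', 'e'] -> ['c', 'b', 'd', 'e']
'b': index 1 in ['c', 'b', 'd', 'e'] -> ['b', 'c', 'd', 'e']
'd': index 2 in ['b', 'c', 'd', 'e'] -> ['d', 'b', 'c', 'e']
'e': index 3 in ['d', 'b', 'c', 'e'] -> ['e', 'd', 'b', 'c']


Output: [0, 2, 1, 2, 1, 2, 3]


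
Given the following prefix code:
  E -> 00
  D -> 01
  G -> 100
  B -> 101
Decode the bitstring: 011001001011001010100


Decoding step by step:
Bits 01 -> D
Bits 100 -> G
Bits 100 -> G
Bits 101 -> B
Bits 100 -> G
Bits 101 -> B
Bits 01 -> D
Bits 00 -> E


Decoded message: DGGBGBDE


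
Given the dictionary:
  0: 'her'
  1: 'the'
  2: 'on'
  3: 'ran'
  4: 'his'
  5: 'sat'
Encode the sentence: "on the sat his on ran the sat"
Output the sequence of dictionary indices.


Look up each word in the dictionary:
  'on' -> 2
  'the' -> 1
  'sat' -> 5
  'his' -> 4
  'on' -> 2
  'ran' -> 3
  'the' -> 1
  'sat' -> 5

Encoded: [2, 1, 5, 4, 2, 3, 1, 5]


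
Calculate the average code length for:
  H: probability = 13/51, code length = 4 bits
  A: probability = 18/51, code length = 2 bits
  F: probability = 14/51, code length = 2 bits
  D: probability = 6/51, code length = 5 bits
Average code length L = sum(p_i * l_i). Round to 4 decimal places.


Weighted contributions p_i * l_i:
  H: (13/51) * 4 = 52/51
  A: (18/51) * 2 = 36/51
  F: (14/51) * 2 = 28/51
  D: (6/51) * 5 = 30/51
Sum = (52 + 36 + 28 + 30)/51 = 146/51

L = 146/51 = 2.8627 bits/symbol


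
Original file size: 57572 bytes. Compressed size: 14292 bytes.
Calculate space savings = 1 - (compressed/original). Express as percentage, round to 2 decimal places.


ratio = compressed/original = 14292/57572 = 0.248246
savings = 1 - ratio = 1 - 0.248246 = 0.751754
as a percentage: 0.751754 * 100 = 75.18%

Space savings = 1 - 14292/57572 = 75.18%


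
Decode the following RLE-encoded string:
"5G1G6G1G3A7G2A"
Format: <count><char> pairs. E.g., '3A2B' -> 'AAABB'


Expanding each <count><char> pair:
  5G -> 'GGGGG'
  1G -> 'G'
  6G -> 'GGGGGG'
  1G -> 'G'
  3A -> 'AAA'
  7G -> 'GGGGGGG'
  2A -> 'AA'

Decoded = GGGGGGGGGGGGGAAAGGGGGGGAA


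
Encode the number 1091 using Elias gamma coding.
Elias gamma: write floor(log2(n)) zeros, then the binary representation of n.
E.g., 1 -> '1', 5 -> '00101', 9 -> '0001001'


num_bits = floor(log2(1091)) + 1 = 11
leading_zeros = num_bits - 1 = 10
binary(1091) = 10001000011

Elias gamma(1091) = '0000000000' + '10001000011' = 000000000010001000011 (21 bits)


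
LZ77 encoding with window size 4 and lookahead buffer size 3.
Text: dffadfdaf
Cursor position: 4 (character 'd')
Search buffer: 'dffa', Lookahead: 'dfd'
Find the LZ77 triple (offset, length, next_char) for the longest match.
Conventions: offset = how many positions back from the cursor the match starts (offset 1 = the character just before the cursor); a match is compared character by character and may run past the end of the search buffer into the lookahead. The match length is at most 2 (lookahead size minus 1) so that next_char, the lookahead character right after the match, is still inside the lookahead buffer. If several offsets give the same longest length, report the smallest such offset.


Try each offset into the search buffer:
  offset=1 (pos 3, char 'a'): match length 0
  offset=2 (pos 2, char 'f'): match length 0
  offset=3 (pos 1, char 'f'): match length 0
  offset=4 (pos 0, char 'd'): match length 2
Longest match has length 2 at offset 4.
next_char = character at position 4 + 2 = 6 -> 'd'

Best match: offset=4, length=2 (matching 'df' starting at position 0)
LZ77 triple: (4, 2, 'd')


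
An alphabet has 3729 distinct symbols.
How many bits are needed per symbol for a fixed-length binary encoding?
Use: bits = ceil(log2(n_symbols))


log2(3729) = 11.8646
Bracket: 2^11 = 2048 < 3729 <= 2^12 = 4096
So ceil(log2(3729)) = 12

bits = ceil(log2(3729)) = ceil(11.8646) = 12 bits


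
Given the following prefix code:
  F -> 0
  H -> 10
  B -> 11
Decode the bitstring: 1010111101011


Decoding step by step:
Bits 10 -> H
Bits 10 -> H
Bits 11 -> B
Bits 11 -> B
Bits 0 -> F
Bits 10 -> H
Bits 11 -> B


Decoded message: HHBBFHB


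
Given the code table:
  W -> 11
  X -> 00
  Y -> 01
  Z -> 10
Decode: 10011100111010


Decoding:
10 -> Z
01 -> Y
11 -> W
00 -> X
11 -> W
10 -> Z
10 -> Z


Result: ZYWXWZZ


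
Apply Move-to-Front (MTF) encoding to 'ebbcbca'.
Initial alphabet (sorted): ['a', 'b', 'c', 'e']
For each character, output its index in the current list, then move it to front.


MTF encoding:
'e': index 3 in ['a', 'b', 'c', 'e'] -> ['e', 'a', 'b', 'c']
'b': index 2 in ['e', 'a', 'b', 'c'] -> ['b', 'e', 'a', 'c']
'b': index 0 in ['b', 'e', 'a', 'c'] -> ['b', 'e', 'a', 'c']
'c': index 3 in ['b', 'e', 'a', 'c'] -> ['c', 'b', 'e', 'a']
'b': index 1 in ['c', 'b', 'e', 'a'] -> ['b', 'c', 'e', 'a']
'c': index 1 in ['b', 'c', 'e', 'a'] -> ['c', 'b', 'e', 'a']
'a': index 3 in ['c', 'b', 'e', 'a'] -> ['a', 'c', 'b', 'e']


Output: [3, 2, 0, 3, 1, 1, 3]


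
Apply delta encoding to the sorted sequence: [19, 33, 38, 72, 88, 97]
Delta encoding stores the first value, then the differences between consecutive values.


First value: 19
Deltas:
  33 - 19 = 14
  38 - 33 = 5
  72 - 38 = 34
  88 - 72 = 16
  97 - 88 = 9


Delta encoded: [19, 14, 5, 34, 16, 9]


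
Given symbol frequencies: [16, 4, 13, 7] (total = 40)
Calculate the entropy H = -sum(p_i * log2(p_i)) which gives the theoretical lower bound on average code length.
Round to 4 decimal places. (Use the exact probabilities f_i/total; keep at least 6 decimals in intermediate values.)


Per-symbol terms -p_i * log2(p_i) with p_i = f_i/40:
  p = 16/40 = 0.400000: log2(p) = -1.321928, -p*log2(p) = 0.528771
  p = 4/40 = 0.100000: log2(p) = -3.321928, -p*log2(p) = 0.332193
  p = 13/40 = 0.325000: log2(p) = -1.621488, -p*log2(p) = 0.526984
  p = 7/40 = 0.175000: log2(p) = -2.514573, -p*log2(p) = 0.440050
H = 0.528771 + 0.332193 + 0.526984 + 0.440050 = 1.827998

H = 1.828 bits/symbol


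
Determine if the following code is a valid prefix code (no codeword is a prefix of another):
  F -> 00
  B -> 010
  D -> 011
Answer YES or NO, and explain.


Checking each pair (does one codeword prefix another?):
  F='00' vs B='010': no prefix
  F='00' vs D='011': no prefix
  B='010' vs F='00': no prefix
  B='010' vs D='011': no prefix
  D='011' vs F='00': no prefix
  D='011' vs B='010': no prefix
No violation found over all pairs.

YES -- this is a valid prefix code. No codeword is a prefix of any other codeword.


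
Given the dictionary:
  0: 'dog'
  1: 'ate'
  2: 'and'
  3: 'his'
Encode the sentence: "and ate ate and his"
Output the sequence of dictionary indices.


Look up each word in the dictionary:
  'and' -> 2
  'ate' -> 1
  'ate' -> 1
  'and' -> 2
  'his' -> 3

Encoded: [2, 1, 1, 2, 3]


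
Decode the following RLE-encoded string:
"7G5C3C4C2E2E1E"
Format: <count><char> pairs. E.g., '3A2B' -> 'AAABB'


Expanding each <count><char> pair:
  7G -> 'GGGGGGG'
  5C -> 'CCCCC'
  3C -> 'CCC'
  4C -> 'CCCC'
  2E -> 'EE'
  2E -> 'EE'
  1E -> 'E'

Decoded = GGGGGGGCCCCCCCCCCCCEEEEE


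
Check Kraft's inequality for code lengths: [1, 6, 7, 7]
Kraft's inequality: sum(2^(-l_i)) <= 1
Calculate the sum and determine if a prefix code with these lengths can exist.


Sum = 2^(-1) + 2^(-6) + 2^(-7) + 2^(-7)
    = 0.5 + 0.015625 + 0.0078125 + 0.0078125
    = 68/128 = 0.53125
Since 0.53125 <= 1, Kraft's inequality IS satisfied.
A prefix code with these lengths CAN exist.

Kraft sum = 0.53125. Satisfied.


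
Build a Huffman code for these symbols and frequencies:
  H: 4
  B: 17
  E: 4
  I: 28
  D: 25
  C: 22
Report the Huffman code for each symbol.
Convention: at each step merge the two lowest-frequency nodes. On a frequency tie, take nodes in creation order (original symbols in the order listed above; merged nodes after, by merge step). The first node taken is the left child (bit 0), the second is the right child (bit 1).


Huffman tree construction:
Step 1: Merge H(4) + E(4) = 8
Step 2: Merge (H+E)(8) + B(17) = 25
Step 3: Merge C(22) + D(25) = 47
Step 4: Merge ((H+E)+B)(25) + I(28) = 53
Step 5: Merge (C+D)(47) + (((H+E)+B)+I)(53) = 100
Read each symbol's code off the tree from the root (left child = 0, right child = 1).

Codes:
  H: 1000 (length 4)
  B: 101 (length 3)
  E: 1001 (length 4)
  I: 11 (length 2)
  D: 01 (length 2)
  C: 00 (length 2)
Average code length: 233/100 = 2.3300 bits/symbol


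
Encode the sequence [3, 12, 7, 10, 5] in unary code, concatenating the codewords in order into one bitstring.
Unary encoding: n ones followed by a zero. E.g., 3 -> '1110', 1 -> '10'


Encode each number as n ones followed by a terminating 0:
  3 -> 1110 (4 bits)
  12 -> 1111111111110 (13 bits)
  7 -> 11111110 (8 bits)
  10 -> 11111111110 (11 bits)
  5 -> 111110 (6 bits)
Total length = 4 + 13 + 8 + 11 + 6 = 42 bits.

Unary([3, 12, 7, 10, 5]) = 111011111111111101111111011111111110111110 (42 bits)


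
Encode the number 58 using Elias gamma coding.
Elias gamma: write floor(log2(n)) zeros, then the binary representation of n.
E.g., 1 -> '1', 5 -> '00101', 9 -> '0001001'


num_bits = floor(log2(58)) + 1 = 6
leading_zeros = num_bits - 1 = 5
binary(58) = 111010

Elias gamma(58) = '00000' + '111010' = 00000111010 (11 bits)


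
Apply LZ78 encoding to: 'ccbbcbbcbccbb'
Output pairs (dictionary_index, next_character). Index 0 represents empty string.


LZ78 encoding steps:
Dictionary: {0: ''}
Step 1: w='' (idx 0), next='c' -> output (0, 'c'), add 'c' as idx 1
Step 2: w='c' (idx 1), next='b' -> output (1, 'b'), add 'cb' as idx 2
Step 3: w='' (idx 0), next='b' -> output (0, 'b'), add 'b' as idx 3
Step 4: w='cb' (idx 2), next='b' -> output (2, 'b'), add 'cbb' as idx 4
Step 5: w='cb' (idx 2), next='c' -> output (2, 'c'), add 'cbc' as idx 5
Step 6: w='cbb' (idx 4), end of input -> output (4, '')


Encoded: [(0, 'c'), (1, 'b'), (0, 'b'), (2, 'b'), (2, 'c'), (4, '')]


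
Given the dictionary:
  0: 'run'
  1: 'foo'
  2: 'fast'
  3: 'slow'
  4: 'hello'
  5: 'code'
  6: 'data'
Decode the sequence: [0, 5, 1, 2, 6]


Look up each index in the dictionary:
  0 -> 'run'
  5 -> 'code'
  1 -> 'foo'
  2 -> 'fast'
  6 -> 'data'

Decoded: "run code foo fast data"


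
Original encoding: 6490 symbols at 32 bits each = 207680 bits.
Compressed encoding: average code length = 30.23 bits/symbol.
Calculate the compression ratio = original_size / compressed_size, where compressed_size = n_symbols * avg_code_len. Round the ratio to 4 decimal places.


original_size = n_symbols * orig_bits = 6490 * 32 = 207680 bits
compressed_size = n_symbols * avg_code_len = 6490 * 30.23 = 196192.7 bits
ratio = original_size / compressed_size = 207680 / 196192.7 = 1.0586

Compression ratio = 1.0586


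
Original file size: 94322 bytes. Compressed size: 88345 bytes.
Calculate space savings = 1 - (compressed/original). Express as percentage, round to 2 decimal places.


ratio = compressed/original = 88345/94322 = 0.936632
savings = 1 - ratio = 1 - 0.936632 = 0.063368
as a percentage: 0.063368 * 100 = 6.34%

Space savings = 1 - 88345/94322 = 6.34%


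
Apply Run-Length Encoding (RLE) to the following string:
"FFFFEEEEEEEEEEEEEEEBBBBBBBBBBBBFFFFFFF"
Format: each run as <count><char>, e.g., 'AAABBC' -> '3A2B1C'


Scanning runs left to right:
  i=0: run of 'F' x 4 -> '4F'
  i=4: run of 'E' x 15 -> '15E'
  i=19: run of 'B' x 12 -> '12B'
  i=31: run of 'F' x 7 -> '7F'

RLE = 4F15E12B7F


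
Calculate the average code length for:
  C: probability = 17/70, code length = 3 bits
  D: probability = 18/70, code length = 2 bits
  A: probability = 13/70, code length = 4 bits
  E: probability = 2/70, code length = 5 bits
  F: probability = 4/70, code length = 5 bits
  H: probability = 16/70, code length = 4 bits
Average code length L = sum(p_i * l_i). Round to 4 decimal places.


Weighted contributions p_i * l_i:
  C: (17/70) * 3 = 51/70
  D: (18/70) * 2 = 36/70
  A: (13/70) * 4 = 52/70
  E: (2/70) * 5 = 10/70
  F: (4/70) * 5 = 20/70
  H: (16/70) * 4 = 64/70
Sum = (51 + 36 + 52 + 10 + 20 + 64)/70 = 233/70

L = 233/70 = 3.3286 bits/symbol


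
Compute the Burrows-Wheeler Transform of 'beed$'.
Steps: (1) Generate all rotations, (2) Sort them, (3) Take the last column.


Rotations (sorted):
  0: $beed -> last char: d
  1: beed$ -> last char: $
  2: d$bee -> last char: e
  3: ed$be -> last char: e
  4: eed$b -> last char: b


BWT = d$eeb


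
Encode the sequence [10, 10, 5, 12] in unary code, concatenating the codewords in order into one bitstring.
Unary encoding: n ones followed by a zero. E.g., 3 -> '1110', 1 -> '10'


Encode each number as n ones followed by a terminating 0:
  10 -> 11111111110 (11 bits)
  10 -> 11111111110 (11 bits)
  5 -> 111110 (6 bits)
  12 -> 1111111111110 (13 bits)
Total length = 11 + 11 + 6 + 13 = 41 bits.

Unary([10, 10, 5, 12]) = 11111111110111111111101111101111111111110 (41 bits)


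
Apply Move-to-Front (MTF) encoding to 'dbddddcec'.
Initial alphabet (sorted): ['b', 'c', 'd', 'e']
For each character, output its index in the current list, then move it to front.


MTF encoding:
'd': index 2 in ['b', 'c', 'd', 'e'] -> ['d', 'b', 'c', 'e']
'b': index 1 in ['d', 'b', 'c', 'e'] -> ['b', 'd', 'c', 'e']
'd': index 1 in ['b', 'd', 'c', 'e'] -> ['d', 'b', 'c', 'e']
'd': index 0 in ['d', 'b', 'c', 'e'] -> ['d', 'b', 'c', 'e']
'd': index 0 in ['d', 'b', 'c', 'e'] -> ['d', 'b', 'c', 'e']
'd': index 0 in ['d', 'b', 'c', 'e'] -> ['d', 'b', 'c', 'e']
'c': index 2 in ['d', 'b', 'c', 'e'] -> ['c', 'd', 'b', 'e']
'e': index 3 in ['c', 'd', 'b', 'e'] -> ['e', 'c', 'd', 'b']
'c': index 1 in ['e', 'c', 'd', 'b'] -> ['c', 'e', 'd', 'b']


Output: [2, 1, 1, 0, 0, 0, 2, 3, 1]


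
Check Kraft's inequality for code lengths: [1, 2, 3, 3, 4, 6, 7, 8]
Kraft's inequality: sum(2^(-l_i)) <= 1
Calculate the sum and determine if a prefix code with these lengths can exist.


Sum = 2^(-1) + 2^(-2) + 2^(-3) + 2^(-3) + 2^(-4) + 2^(-6) + 2^(-7) + 2^(-8)
    = 0.5 + 0.25 + 0.125 + 0.125 + 0.0625 + 0.015625 + 0.0078125 + 0.00390625
    = 279/256 = 1.08984375
Since 1.08984375 > 1, Kraft's inequality is NOT satisfied.
A prefix code with these lengths CANNOT exist.

Kraft sum = 1.08984375. Not satisfied.


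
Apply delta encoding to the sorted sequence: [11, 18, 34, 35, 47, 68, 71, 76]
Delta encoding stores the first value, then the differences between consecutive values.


First value: 11
Deltas:
  18 - 11 = 7
  34 - 18 = 16
  35 - 34 = 1
  47 - 35 = 12
  68 - 47 = 21
  71 - 68 = 3
  76 - 71 = 5


Delta encoded: [11, 7, 16, 1, 12, 21, 3, 5]


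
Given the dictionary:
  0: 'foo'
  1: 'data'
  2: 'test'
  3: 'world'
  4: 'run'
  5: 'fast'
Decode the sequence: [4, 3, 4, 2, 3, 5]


Look up each index in the dictionary:
  4 -> 'run'
  3 -> 'world'
  4 -> 'run'
  2 -> 'test'
  3 -> 'world'
  5 -> 'fast'

Decoded: "run world run test world fast"


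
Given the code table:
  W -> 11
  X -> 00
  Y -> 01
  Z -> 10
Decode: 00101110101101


Decoding:
00 -> X
10 -> Z
11 -> W
10 -> Z
10 -> Z
11 -> W
01 -> Y


Result: XZWZZWY


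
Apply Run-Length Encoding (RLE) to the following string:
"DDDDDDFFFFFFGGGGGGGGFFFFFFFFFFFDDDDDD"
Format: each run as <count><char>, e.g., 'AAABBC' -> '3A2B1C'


Scanning runs left to right:
  i=0: run of 'D' x 6 -> '6D'
  i=6: run of 'F' x 6 -> '6F'
  i=12: run of 'G' x 8 -> '8G'
  i=20: run of 'F' x 11 -> '11F'
  i=31: run of 'D' x 6 -> '6D'

RLE = 6D6F8G11F6D


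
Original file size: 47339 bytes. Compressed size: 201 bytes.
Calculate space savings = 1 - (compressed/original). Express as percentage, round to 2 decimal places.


ratio = compressed/original = 201/47339 = 0.004246
savings = 1 - ratio = 1 - 0.004246 = 0.995754
as a percentage: 0.995754 * 100 = 99.58%

Space savings = 1 - 201/47339 = 99.58%


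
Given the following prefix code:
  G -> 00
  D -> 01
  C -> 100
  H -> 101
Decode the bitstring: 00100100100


Decoding step by step:
Bits 00 -> G
Bits 100 -> C
Bits 100 -> C
Bits 100 -> C


Decoded message: GCCC


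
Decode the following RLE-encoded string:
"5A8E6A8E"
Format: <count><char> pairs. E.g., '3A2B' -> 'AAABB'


Expanding each <count><char> pair:
  5A -> 'AAAAA'
  8E -> 'EEEEEEEE'
  6A -> 'AAAAAA'
  8E -> 'EEEEEEEE'

Decoded = AAAAAEEEEEEEEAAAAAAEEEEEEEE


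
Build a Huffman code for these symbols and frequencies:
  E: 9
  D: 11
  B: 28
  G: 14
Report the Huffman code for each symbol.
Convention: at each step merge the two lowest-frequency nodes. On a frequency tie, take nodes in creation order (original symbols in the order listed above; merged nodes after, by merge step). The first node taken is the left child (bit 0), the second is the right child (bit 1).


Huffman tree construction:
Step 1: Merge E(9) + D(11) = 20
Step 2: Merge G(14) + (E+D)(20) = 34
Step 3: Merge B(28) + (G+(E+D))(34) = 62
Read each symbol's code off the tree from the root (left child = 0, right child = 1).

Codes:
  E: 110 (length 3)
  D: 111 (length 3)
  B: 0 (length 1)
  G: 10 (length 2)
Average code length: 116/62 = 1.8710 bits/symbol


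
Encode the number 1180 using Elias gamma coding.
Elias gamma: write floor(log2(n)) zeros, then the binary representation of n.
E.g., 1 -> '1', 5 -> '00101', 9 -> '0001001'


num_bits = floor(log2(1180)) + 1 = 11
leading_zeros = num_bits - 1 = 10
binary(1180) = 10010011100

Elias gamma(1180) = '0000000000' + '10010011100' = 000000000010010011100 (21 bits)


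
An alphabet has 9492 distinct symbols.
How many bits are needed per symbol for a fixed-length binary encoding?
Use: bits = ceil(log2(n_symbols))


log2(9492) = 13.2125
Bracket: 2^13 = 8192 < 9492 <= 2^14 = 16384
So ceil(log2(9492)) = 14

bits = ceil(log2(9492)) = ceil(13.2125) = 14 bits


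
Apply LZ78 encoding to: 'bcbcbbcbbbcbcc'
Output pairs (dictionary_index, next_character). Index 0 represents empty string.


LZ78 encoding steps:
Dictionary: {0: ''}
Step 1: w='' (idx 0), next='b' -> output (0, 'b'), add 'b' as idx 1
Step 2: w='' (idx 0), next='c' -> output (0, 'c'), add 'c' as idx 2
Step 3: w='b' (idx 1), next='c' -> output (1, 'c'), add 'bc' as idx 3
Step 4: w='b' (idx 1), next='b' -> output (1, 'b'), add 'bb' as idx 4
Step 5: w='c' (idx 2), next='b' -> output (2, 'b'), add 'cb' as idx 5
Step 6: w='bb' (idx 4), next='c' -> output (4, 'c'), add 'bbc' as idx 6
Step 7: w='bc' (idx 3), next='c' -> output (3, 'c'), add 'bcc' as idx 7


Encoded: [(0, 'b'), (0, 'c'), (1, 'c'), (1, 'b'), (2, 'b'), (4, 'c'), (3, 'c')]


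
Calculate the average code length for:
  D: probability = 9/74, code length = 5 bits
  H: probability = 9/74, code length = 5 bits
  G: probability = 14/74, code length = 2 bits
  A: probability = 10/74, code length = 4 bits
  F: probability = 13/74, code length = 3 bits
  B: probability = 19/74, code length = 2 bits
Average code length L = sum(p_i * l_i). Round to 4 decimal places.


Weighted contributions p_i * l_i:
  D: (9/74) * 5 = 45/74
  H: (9/74) * 5 = 45/74
  G: (14/74) * 2 = 28/74
  A: (10/74) * 4 = 40/74
  F: (13/74) * 3 = 39/74
  B: (19/74) * 2 = 38/74
Sum = (45 + 45 + 28 + 40 + 39 + 38)/74 = 235/74

L = 235/74 = 3.1757 bits/symbol


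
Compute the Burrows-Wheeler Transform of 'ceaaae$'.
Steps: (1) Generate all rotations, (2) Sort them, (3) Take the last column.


Rotations (sorted):
  0: $ceaaae -> last char: e
  1: aaae$ce -> last char: e
  2: aae$cea -> last char: a
  3: ae$ceaa -> last char: a
  4: ceaaae$ -> last char: $
  5: e$ceaaa -> last char: a
  6: eaaae$c -> last char: c


BWT = eeaa$ac


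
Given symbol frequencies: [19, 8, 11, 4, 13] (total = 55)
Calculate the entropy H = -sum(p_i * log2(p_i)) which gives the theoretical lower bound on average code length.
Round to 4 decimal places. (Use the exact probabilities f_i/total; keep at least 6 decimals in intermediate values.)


Per-symbol terms -p_i * log2(p_i) with p_i = f_i/55:
  p = 19/55 = 0.345455: log2(p) = -1.533432, -p*log2(p) = 0.529731
  p = 8/55 = 0.145455: log2(p) = -2.781360, -p*log2(p) = 0.404561
  p = 11/55 = 0.200000: log2(p) = -2.321928, -p*log2(p) = 0.464386
  p = 4/55 = 0.072727: log2(p) = -3.781360, -p*log2(p) = 0.275008
  p = 13/55 = 0.236364: log2(p) = -2.080920, -p*log2(p) = 0.491854
H = 0.529731 + 0.404561 + 0.464386 + 0.275008 + 0.491854 = 2.165540

H = 2.1655 bits/symbol


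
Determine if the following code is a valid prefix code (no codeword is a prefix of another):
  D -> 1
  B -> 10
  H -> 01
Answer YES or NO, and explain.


Checking each pair (does one codeword prefix another?):
  D='1' vs B='10': prefix -- VIOLATION

NO -- this is NOT a valid prefix code. D (1) is a prefix of B (10).


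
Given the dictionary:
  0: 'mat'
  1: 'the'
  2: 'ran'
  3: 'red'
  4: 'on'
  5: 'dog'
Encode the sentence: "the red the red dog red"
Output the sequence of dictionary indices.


Look up each word in the dictionary:
  'the' -> 1
  'red' -> 3
  'the' -> 1
  'red' -> 3
  'dog' -> 5
  'red' -> 3

Encoded: [1, 3, 1, 3, 5, 3]


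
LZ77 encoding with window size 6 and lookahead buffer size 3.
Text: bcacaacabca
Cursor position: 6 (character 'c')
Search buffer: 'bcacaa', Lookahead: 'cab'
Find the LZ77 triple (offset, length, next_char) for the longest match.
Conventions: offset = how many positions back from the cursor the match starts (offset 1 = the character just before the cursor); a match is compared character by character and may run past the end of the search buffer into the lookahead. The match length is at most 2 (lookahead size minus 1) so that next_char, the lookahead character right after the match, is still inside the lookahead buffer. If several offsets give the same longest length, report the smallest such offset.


Try each offset into the search buffer:
  offset=1 (pos 5, char 'a'): match length 0
  offset=2 (pos 4, char 'a'): match length 0
  offset=3 (pos 3, char 'c'): match length 2
  offset=4 (pos 2, char 'a'): match length 0
  offset=5 (pos 1, char 'c'): match length 2
  offset=6 (pos 0, char 'b'): match length 0
Longest match has length 2, found at offsets 3, 5; take the smallest, offset 3.
next_char = character at position 6 + 2 = 8 -> 'b'

Best match: offset=3, length=2 (matching 'ca' starting at position 3)
LZ77 triple: (3, 2, 'b')


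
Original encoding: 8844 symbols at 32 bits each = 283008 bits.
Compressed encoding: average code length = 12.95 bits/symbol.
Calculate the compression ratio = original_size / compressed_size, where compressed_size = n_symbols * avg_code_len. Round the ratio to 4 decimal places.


original_size = n_symbols * orig_bits = 8844 * 32 = 283008 bits
compressed_size = n_symbols * avg_code_len = 8844 * 12.95 = 114529.8 bits
ratio = original_size / compressed_size = 283008 / 114529.8 = 2.471

Compression ratio = 2.471


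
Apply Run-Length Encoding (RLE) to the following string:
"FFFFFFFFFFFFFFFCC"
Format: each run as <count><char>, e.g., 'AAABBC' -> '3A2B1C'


Scanning runs left to right:
  i=0: run of 'F' x 15 -> '15F'
  i=15: run of 'C' x 2 -> '2C'

RLE = 15F2C


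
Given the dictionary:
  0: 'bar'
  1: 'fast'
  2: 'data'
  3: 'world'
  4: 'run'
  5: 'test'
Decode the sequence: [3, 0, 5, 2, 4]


Look up each index in the dictionary:
  3 -> 'world'
  0 -> 'bar'
  5 -> 'test'
  2 -> 'data'
  4 -> 'run'

Decoded: "world bar test data run"
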